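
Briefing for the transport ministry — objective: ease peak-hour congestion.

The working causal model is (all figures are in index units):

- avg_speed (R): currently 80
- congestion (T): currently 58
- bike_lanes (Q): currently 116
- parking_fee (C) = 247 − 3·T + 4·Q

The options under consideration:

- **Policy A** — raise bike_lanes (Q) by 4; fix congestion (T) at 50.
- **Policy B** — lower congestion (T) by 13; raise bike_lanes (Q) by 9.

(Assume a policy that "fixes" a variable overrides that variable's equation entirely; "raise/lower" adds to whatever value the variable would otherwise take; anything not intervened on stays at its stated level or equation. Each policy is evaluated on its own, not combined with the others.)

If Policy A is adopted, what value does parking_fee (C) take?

Policy A (Q + 4, T := 50):
  T = 50
  Q = 116 + 4 = 120
  C = 247 − 3·50 + 4·120 = 577

577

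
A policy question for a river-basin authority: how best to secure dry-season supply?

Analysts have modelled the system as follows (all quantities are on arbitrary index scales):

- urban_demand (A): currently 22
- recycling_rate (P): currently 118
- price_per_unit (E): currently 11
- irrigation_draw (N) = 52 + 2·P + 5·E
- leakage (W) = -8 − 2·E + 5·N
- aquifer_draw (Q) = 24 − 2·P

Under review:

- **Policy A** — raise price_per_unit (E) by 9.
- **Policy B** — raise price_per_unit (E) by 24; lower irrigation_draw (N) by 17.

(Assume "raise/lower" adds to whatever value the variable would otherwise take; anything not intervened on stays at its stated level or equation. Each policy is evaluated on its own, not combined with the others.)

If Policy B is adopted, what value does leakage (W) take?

2152

Policy B (E + 24, N − 17):
  P = 118
  E = 11 + 24 = 35
  N = 52 + 2·118 + 5·35 (−17 from intervention) = 446
  W = -8 − 2·35 + 5·446 = 2152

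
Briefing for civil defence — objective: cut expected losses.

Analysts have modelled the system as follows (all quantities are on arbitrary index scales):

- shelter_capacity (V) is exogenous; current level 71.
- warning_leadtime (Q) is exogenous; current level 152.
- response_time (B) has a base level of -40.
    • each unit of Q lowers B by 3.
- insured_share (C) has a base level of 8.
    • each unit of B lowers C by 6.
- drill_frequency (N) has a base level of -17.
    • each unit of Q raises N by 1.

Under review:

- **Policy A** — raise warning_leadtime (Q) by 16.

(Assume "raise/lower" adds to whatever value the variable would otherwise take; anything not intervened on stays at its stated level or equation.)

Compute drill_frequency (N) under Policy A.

151

Policy A (Q + 16):
  Q = 152 + 16 = 168
  N = -17 + 168 = 151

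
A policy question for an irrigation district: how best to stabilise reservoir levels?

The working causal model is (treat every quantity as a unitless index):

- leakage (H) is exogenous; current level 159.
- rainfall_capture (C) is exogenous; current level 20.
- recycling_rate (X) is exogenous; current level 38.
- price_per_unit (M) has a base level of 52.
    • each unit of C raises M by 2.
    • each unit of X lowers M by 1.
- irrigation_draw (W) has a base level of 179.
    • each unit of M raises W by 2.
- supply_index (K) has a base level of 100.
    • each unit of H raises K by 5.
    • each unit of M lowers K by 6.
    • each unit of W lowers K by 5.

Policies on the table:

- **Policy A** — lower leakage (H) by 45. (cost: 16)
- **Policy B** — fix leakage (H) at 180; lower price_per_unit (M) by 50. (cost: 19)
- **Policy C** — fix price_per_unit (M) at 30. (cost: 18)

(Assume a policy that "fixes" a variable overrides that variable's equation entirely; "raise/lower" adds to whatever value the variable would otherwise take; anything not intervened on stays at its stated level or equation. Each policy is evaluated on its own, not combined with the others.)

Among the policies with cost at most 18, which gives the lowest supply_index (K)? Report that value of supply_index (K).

Policy A (H − 45):
  H = 159 − 45 = 114
  C = 20
  X = 38
  M = 52 + 2·20 − 38 = 54
  W = 179 + 2·54 = 287
  K = 100 + 5·114 − 6·54 − 5·287 = -1089
Policy C (M := 30):
  H = 159
  C = 20
  X = 38
  M = 30
  W = 179 + 2·30 = 239
  K = 100 + 5·159 − 6·30 − 5·239 = -480
Comparing — Policy A: K=-1089, Policy C: K=-480. Lowest is -1089 (Policy A).

-1089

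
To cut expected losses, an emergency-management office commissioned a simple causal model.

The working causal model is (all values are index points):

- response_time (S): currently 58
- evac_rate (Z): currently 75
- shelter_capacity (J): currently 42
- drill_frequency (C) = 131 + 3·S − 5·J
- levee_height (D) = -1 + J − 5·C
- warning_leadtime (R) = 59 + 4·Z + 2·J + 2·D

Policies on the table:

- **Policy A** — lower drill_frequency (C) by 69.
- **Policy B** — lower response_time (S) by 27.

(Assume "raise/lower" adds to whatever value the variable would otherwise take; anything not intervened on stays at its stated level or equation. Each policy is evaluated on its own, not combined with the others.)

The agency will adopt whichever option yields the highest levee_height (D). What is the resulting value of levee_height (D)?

-29

Policy A (C − 69):
  S = 58
  J = 42
  C = 131 + 3·58 − 5·42 (−69 from intervention) = 26
  D = -1 + 42 − 5·26 = -89
Policy B (S − 27):
  S = 58 − 27 = 31
  J = 42
  C = 131 + 3·31 − 5·42 = 14
  D = -1 + 42 − 5·14 = -29
Comparing — Policy A: D=-89, Policy B: D=-29. Highest is -29 (Policy B).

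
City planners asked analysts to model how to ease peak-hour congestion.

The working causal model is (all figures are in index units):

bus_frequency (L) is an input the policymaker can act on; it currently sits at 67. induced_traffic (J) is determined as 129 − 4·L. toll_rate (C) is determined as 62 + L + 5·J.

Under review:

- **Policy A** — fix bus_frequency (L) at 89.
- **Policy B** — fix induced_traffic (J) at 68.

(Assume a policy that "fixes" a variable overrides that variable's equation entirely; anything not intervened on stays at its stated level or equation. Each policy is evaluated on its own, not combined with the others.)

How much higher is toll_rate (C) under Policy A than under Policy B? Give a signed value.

-1453

Policy A (L := 89):
  L = 89
  J = 129 − 4·89 = -227
  C = 62 + 89 + 5·(-227) = -984
Policy B (J := 68):
  L = 67
  J = 68
  C = 62 + 67 + 5·68 = 469
C: -984 − 469 = -1453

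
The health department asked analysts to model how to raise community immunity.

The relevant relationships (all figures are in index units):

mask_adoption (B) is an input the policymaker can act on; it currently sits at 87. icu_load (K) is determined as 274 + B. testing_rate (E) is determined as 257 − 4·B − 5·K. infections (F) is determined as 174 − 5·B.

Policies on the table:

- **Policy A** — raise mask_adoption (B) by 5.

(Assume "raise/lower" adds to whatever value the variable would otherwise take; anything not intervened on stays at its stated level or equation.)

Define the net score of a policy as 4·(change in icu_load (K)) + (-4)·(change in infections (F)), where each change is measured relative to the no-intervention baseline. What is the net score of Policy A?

120

Baseline:
  B = 87
  K = 274 + 87 = 361
  F = 174 − 5·87 = -261
Policy A (B + 5):
  B = 87 + 5 = 92
  K = 274 + 92 = 366
  F = 174 − 5·92 = -286
ΔK = 366 − 361 = 5; ΔF = -286 − (-261) = -25
Score = 4·5 + (-4)·(-25) = 120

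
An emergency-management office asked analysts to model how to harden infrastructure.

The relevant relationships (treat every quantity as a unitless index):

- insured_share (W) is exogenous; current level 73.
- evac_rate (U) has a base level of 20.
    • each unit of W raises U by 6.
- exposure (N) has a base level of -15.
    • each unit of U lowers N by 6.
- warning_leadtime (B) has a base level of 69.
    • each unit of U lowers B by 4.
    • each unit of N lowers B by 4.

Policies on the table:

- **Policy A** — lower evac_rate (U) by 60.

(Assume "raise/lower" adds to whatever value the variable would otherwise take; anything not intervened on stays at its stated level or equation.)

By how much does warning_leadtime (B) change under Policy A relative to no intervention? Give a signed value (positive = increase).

-1200

Baseline:
  W = 73
  U = 20 + 6·73 = 458
  N = -15 − 6·458 = -2763
  B = 69 − 4·458 − 4·(-2763) = 9289
Policy A (U − 60):
  W = 73
  U = 20 + 6·73 (−60 from intervention) = 398
  N = -15 − 6·398 = -2403
  B = 69 − 4·398 − 4·(-2403) = 8089
Change in B: 8089 − 9289 = -1200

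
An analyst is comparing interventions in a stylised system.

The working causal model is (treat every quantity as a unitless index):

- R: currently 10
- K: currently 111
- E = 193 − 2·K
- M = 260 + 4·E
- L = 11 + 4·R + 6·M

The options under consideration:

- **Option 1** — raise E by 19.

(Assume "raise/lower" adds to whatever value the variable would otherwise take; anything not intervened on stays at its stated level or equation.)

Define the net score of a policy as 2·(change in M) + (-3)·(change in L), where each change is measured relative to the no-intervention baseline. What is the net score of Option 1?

-1216

Baseline:
  R = 10
  K = 111
  E = 193 − 2·111 = -29
  M = 260 + 4·(-29) = 144
  L = 11 + 4·10 + 6·144 = 915
Option 1 (E + 19):
  R = 10
  K = 111
  E = 193 − 2·111 (+19 from intervention) = -10
  M = 260 + 4·(-10) = 220
  L = 11 + 4·10 + 6·220 = 1371
ΔM = 220 − 144 = 76; ΔL = 1371 − 915 = 456
Score = 2·76 + (-3)·456 = -1216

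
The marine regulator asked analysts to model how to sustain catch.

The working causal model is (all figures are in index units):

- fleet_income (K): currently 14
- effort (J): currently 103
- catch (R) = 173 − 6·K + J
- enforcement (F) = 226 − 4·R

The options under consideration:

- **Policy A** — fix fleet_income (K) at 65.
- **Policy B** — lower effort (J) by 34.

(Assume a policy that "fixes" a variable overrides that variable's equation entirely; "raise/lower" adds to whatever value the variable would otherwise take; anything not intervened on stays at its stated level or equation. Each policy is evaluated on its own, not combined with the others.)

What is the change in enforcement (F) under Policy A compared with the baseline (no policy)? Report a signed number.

Baseline:
  K = 14
  J = 103
  R = 173 − 6·14 + 103 = 192
  F = 226 − 4·192 = -542
Policy A (K := 65):
  K = 65
  J = 103
  R = 173 − 6·65 + 103 = -114
  F = 226 − 4·(-114) = 682
Change in F: 682 − (-542) = 1224

1224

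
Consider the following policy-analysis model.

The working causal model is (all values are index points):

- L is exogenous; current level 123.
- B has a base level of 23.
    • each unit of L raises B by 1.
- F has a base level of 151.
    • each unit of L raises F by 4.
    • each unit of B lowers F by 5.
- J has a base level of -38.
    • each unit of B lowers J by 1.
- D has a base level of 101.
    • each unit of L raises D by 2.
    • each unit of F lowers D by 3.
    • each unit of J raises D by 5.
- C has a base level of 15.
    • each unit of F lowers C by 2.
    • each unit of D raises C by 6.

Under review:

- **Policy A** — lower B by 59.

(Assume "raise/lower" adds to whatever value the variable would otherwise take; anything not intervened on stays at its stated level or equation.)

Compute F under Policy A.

Policy A (B − 59):
  L = 123
  B = 23 + 123 (−59 from intervention) = 87
  F = 151 + 4·123 − 5·87 = 208

208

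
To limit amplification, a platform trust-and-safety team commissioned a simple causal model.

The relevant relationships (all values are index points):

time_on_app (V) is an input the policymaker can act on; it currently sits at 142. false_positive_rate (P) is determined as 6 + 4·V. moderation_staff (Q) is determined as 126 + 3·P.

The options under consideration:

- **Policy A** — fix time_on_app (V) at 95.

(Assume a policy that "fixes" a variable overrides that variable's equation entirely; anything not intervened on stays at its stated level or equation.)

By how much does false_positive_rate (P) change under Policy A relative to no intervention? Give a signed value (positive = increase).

-188

Baseline:
  V = 142
  P = 6 + 4·142 = 574
Policy A (V := 95):
  V = 95
  P = 6 + 4·95 = 386
Change in P: 386 − 574 = -188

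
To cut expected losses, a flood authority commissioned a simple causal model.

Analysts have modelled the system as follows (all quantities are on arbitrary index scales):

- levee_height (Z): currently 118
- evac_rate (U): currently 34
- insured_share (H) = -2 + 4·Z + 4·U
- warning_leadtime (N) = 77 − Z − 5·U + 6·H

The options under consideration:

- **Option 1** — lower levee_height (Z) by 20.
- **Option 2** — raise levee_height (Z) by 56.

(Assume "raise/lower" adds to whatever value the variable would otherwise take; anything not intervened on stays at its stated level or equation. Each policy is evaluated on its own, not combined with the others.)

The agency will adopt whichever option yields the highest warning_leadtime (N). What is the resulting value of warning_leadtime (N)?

Option 1 (Z − 20):
  Z = 118 − 20 = 98
  U = 34
  H = -2 + 4·98 + 4·34 = 526
  N = 77 − 98 − 5·34 + 6·526 = 2965
Option 2 (Z + 56):
  Z = 118 + 56 = 174
  U = 34
  H = -2 + 4·174 + 4·34 = 830
  N = 77 − 174 − 5·34 + 6·830 = 4713
Comparing — Option 1: N=2965, Option 2: N=4713. Highest is 4713 (Option 2).

4713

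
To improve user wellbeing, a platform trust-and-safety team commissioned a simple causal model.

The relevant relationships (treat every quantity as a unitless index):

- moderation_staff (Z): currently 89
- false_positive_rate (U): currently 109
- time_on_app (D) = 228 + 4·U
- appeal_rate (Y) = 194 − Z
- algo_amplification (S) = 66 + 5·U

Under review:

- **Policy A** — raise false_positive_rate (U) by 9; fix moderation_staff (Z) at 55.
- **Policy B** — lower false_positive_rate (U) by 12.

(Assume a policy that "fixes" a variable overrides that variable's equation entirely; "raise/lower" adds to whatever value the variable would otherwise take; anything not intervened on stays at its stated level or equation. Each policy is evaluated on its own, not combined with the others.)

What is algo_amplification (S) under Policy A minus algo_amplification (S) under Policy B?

Policy A (U + 9, Z := 55):
  U = 109 + 9 = 118
  S = 66 + 5·118 = 656
Policy B (U − 12):
  U = 109 − 12 = 97
  S = 66 + 5·97 = 551
S: 656 − 551 = 105

105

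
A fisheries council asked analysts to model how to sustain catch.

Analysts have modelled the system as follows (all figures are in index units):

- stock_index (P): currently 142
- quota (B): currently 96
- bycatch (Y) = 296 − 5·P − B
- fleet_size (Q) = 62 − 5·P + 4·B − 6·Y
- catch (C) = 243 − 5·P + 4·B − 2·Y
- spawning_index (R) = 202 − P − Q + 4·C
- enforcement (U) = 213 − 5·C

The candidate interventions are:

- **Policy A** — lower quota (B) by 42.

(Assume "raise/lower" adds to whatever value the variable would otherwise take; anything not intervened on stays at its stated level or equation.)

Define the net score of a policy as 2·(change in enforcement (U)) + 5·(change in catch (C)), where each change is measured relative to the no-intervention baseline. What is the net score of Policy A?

Baseline:
  P = 142
  B = 96
  Y = 296 − 5·142 − 96 = -510
  C = 243 − 5·142 + 4·96 − 2·(-510) = 937
  U = 213 − 5·937 = -4472
Policy A (B − 42):
  P = 142
  B = 96 − 42 = 54
  Y = 296 − 5·142 − 54 = -468
  C = 243 − 5·142 + 4·54 − 2·(-468) = 685
  U = 213 − 5·685 = -3212
ΔU = -3212 − (-4472) = 1260; ΔC = 685 − 937 = -252
Score = 2·1260 + 5·(-252) = 1260

1260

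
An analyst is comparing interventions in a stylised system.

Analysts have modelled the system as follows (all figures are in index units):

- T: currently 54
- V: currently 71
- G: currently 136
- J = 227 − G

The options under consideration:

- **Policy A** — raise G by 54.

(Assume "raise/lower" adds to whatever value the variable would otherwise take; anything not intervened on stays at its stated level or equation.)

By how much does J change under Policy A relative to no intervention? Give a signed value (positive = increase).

Baseline:
  G = 136
  J = 227 − 136 = 91
Policy A (G + 54):
  G = 136 + 54 = 190
  J = 227 − 190 = 37
Change in J: 37 − 91 = -54

-54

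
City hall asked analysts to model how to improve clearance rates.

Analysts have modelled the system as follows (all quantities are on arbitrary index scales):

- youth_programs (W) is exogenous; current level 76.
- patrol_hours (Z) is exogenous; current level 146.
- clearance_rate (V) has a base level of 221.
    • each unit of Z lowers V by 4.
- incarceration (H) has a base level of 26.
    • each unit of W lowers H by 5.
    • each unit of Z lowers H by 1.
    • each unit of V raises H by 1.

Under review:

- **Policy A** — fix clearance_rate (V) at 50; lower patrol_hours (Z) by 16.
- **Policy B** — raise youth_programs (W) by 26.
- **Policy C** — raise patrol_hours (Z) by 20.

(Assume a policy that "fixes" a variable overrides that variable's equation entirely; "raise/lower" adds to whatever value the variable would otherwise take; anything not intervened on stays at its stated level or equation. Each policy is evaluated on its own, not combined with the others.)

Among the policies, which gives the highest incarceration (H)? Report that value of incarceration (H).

Policy A (V := 50, Z − 16):
  W = 76
  Z = 146 − 16 = 130
  V = 50
  H = 26 − 5·76 − 130 + 50 = -434
Policy B (W + 26):
  W = 76 + 26 = 102
  Z = 146
  V = 221 − 4·146 = -363
  H = 26 − 5·102 − 146 + (-363) = -993
Policy C (Z + 20):
  W = 76
  Z = 146 + 20 = 166
  V = 221 − 4·166 = -443
  H = 26 − 5·76 − 166 + (-443) = -963
Comparing — Policy A: H=-434, Policy B: H=-993, Policy C: H=-963. Highest is -434 (Policy A).

-434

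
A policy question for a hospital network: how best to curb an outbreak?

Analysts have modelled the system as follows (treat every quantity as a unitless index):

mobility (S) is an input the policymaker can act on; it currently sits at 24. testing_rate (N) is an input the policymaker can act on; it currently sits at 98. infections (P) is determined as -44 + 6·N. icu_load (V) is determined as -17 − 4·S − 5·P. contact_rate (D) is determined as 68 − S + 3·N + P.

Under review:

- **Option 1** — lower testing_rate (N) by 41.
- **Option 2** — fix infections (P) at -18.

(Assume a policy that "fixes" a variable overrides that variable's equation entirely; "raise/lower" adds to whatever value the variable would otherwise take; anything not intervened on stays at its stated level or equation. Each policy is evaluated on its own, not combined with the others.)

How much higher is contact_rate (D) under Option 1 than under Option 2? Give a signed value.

193

Option 1 (N − 41):
  S = 24
  N = 98 − 41 = 57
  P = -44 + 6·57 = 298
  D = 68 − 24 + 3·57 + 298 = 513
Option 2 (P := -18):
  S = 24
  N = 98
  P = -18
  D = 68 − 24 + 3·98 + (-18) = 320
D: 513 − 320 = 193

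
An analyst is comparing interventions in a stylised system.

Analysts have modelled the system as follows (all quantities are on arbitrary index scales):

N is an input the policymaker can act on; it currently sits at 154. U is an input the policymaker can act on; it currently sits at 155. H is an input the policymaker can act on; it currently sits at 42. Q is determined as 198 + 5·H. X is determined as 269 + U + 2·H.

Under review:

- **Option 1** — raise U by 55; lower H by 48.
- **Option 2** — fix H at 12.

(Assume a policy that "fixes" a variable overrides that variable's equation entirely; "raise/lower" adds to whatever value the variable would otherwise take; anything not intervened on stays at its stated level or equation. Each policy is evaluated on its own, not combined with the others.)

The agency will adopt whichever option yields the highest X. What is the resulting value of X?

467

Option 1 (U + 55, H − 48):
  U = 155 + 55 = 210
  H = 42 − 48 = -6
  X = 269 + 210 + 2·(-6) = 467
Option 2 (H := 12):
  U = 155
  H = 12
  X = 269 + 155 + 2·12 = 448
Comparing — Option 1: X=467, Option 2: X=448. Highest is 467 (Option 1).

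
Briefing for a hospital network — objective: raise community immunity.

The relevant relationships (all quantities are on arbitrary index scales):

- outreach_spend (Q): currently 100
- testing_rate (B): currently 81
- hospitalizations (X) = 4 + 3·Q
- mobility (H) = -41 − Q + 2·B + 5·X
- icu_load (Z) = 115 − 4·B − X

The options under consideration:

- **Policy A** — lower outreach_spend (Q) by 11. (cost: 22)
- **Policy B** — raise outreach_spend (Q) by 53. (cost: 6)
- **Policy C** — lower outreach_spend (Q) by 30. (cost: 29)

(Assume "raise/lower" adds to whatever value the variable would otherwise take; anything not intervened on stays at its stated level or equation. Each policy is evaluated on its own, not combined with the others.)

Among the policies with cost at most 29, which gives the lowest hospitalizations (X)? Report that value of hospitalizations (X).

214

Policy A (Q − 11):
  Q = 100 − 11 = 89
  X = 4 + 3·89 = 271
Policy B (Q + 53):
  Q = 100 + 53 = 153
  X = 4 + 3·153 = 463
Policy C (Q − 30):
  Q = 100 − 30 = 70
  X = 4 + 3·70 = 214
Comparing — Policy A: X=271, Policy B: X=463, Policy C: X=214. Lowest is 214 (Policy C).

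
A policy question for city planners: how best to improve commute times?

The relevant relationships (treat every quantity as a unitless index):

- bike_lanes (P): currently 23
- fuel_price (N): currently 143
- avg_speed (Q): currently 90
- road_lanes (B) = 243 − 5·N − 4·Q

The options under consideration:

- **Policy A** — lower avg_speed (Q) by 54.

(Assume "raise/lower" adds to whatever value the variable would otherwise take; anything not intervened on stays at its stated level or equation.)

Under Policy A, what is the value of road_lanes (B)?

Policy A (Q − 54):
  N = 143
  Q = 90 − 54 = 36
  B = 243 − 5·143 − 4·36 = -616

-616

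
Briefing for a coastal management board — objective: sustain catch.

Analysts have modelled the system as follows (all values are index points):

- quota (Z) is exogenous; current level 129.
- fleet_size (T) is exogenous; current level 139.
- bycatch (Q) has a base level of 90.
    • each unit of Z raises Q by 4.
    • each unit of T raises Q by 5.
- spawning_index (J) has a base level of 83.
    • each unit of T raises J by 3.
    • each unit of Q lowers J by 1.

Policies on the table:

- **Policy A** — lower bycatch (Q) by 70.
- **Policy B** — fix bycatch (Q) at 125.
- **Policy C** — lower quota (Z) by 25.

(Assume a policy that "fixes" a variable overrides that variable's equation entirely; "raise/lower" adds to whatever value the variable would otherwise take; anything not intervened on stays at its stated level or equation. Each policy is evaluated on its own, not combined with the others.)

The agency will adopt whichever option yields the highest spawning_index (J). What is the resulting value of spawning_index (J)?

375

Policy A (Q − 70):
  Z = 129
  T = 139
  Q = 90 + 4·129 + 5·139 (−70 from intervention) = 1231
  J = 83 + 3·139 − 1231 = -731
Policy B (Q := 125):
  Z = 129
  T = 139
  Q = 125
  J = 83 + 3·139 − 125 = 375
Policy C (Z − 25):
  Z = 129 − 25 = 104
  T = 139
  Q = 90 + 4·104 + 5·139 = 1201
  J = 83 + 3·139 − 1201 = -701
Comparing — Policy A: J=-731, Policy B: J=375, Policy C: J=-701. Highest is 375 (Policy B).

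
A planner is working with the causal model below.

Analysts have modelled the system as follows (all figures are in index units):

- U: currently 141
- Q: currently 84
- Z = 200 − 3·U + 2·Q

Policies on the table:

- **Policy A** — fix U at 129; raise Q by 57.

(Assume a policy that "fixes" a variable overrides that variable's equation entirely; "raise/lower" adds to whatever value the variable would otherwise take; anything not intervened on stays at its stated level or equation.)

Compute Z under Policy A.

95

Policy A (U := 129, Q + 57):
  U = 129
  Q = 84 + 57 = 141
  Z = 200 − 3·129 + 2·141 = 95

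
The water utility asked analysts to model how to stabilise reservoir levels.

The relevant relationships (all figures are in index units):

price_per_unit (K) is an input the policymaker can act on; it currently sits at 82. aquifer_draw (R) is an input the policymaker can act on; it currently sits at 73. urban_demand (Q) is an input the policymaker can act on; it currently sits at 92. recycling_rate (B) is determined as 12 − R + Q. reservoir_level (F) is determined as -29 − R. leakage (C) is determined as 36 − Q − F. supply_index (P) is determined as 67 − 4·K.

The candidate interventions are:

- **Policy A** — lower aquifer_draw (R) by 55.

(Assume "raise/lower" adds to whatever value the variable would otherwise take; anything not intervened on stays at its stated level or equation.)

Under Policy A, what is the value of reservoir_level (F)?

Policy A (R − 55):
  R = 73 − 55 = 18
  F = -29 − 18 = -47

-47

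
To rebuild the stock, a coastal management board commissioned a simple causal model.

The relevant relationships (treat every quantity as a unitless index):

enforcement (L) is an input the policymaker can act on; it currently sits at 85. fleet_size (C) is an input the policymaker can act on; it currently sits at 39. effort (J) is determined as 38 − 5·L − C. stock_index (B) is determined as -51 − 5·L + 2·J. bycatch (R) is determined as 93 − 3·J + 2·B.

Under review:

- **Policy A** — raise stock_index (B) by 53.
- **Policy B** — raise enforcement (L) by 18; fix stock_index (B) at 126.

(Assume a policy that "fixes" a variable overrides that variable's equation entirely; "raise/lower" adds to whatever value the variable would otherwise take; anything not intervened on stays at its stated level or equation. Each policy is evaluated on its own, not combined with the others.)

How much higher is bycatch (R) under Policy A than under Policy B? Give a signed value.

Policy A (B + 53):
  L = 85
  C = 39
  J = 38 − 5·85 − 39 = -426
  B = -51 − 5·85 + 2·(-426) (+53 from intervention) = -1275
  R = 93 − 3·(-426) + 2·(-1275) = -1179
Policy B (L + 18, B := 126):
  L = 85 + 18 = 103
  C = 39
  J = 38 − 5·103 − 39 = -516
  B = 126
  R = 93 − 3·(-516) + 2·126 = 1893
R: -1179 − 1893 = -3072

-3072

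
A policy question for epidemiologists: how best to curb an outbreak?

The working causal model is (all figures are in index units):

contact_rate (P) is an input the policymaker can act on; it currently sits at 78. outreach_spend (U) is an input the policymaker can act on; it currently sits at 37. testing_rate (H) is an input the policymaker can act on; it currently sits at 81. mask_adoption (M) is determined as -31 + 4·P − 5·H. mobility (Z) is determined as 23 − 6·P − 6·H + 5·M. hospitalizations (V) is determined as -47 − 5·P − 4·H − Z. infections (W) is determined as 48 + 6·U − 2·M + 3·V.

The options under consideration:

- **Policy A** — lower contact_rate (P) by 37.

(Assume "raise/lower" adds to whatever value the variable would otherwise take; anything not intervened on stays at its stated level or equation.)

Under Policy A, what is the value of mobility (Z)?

Policy A (P − 37):
  P = 78 − 37 = 41
  H = 81
  M = -31 + 4·41 − 5·81 = -272
  Z = 23 − 6·41 − 6·81 + 5·(-272) = -2069

-2069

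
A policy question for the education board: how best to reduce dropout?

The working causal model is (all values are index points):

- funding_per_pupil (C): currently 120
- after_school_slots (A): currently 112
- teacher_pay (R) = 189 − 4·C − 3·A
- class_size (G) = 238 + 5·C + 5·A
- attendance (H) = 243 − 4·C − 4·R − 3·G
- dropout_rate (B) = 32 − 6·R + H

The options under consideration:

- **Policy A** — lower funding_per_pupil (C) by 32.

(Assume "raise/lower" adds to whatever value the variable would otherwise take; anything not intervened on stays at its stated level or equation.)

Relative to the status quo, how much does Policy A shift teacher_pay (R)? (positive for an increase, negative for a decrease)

Baseline:
  C = 120
  A = 112
  R = 189 − 4·120 − 3·112 = -627
Policy A (C − 32):
  C = 120 − 32 = 88
  A = 112
  R = 189 − 4·88 − 3·112 = -499
Change in R: -499 − (-627) = 128

128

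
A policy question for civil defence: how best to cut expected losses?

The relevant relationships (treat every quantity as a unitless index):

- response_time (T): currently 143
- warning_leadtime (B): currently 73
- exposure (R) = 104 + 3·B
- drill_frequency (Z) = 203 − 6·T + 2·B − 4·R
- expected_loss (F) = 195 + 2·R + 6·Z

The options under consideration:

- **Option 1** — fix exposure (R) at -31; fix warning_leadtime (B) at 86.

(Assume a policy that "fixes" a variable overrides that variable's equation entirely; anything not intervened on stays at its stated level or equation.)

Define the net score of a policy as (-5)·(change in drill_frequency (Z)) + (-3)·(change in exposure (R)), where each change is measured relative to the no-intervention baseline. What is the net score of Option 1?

Baseline:
  T = 143
  B = 73
  R = 104 + 3·73 = 323
  Z = 203 − 6·143 + 2·73 − 4·323 = -1801
Option 1 (R := -31, B := 86):
  T = 143
  B = 86
  R = -31
  Z = 203 − 6·143 + 2·86 − 4·(-31) = -359
ΔZ = -359 − (-1801) = 1442; ΔR = -31 − 323 = -354
Score = (-5)·1442 + (-3)·(-354) = -6148

-6148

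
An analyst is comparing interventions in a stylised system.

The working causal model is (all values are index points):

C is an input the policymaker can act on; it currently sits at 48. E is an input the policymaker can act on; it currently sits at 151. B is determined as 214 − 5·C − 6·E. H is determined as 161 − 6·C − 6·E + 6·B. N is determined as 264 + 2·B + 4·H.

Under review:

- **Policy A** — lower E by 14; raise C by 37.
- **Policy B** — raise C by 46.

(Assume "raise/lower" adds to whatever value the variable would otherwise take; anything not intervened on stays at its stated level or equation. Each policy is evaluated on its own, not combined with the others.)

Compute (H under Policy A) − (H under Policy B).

912

Policy A (E − 14, C + 37):
  C = 48 + 37 = 85
  E = 151 − 14 = 137
  B = 214 − 5·85 − 6·137 = -1033
  H = 161 − 6·85 − 6·137 + 6·(-1033) = -7369
Policy B (C + 46):
  C = 48 + 46 = 94
  E = 151
  B = 214 − 5·94 − 6·151 = -1162
  H = 161 − 6·94 − 6·151 + 6·(-1162) = -8281
H: -7369 − (-8281) = 912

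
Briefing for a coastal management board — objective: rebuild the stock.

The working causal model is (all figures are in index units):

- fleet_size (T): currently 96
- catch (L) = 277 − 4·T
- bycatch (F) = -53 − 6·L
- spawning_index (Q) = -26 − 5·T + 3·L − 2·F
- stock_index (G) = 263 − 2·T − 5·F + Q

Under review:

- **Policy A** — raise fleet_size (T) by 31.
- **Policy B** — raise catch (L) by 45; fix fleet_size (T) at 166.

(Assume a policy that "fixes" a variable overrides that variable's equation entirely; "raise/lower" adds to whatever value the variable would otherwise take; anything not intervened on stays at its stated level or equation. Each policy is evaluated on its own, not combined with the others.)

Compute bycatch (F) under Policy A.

1333

Policy A (T + 31):
  T = 96 + 31 = 127
  L = 277 − 4·127 = -231
  F = -53 − 6·(-231) = 1333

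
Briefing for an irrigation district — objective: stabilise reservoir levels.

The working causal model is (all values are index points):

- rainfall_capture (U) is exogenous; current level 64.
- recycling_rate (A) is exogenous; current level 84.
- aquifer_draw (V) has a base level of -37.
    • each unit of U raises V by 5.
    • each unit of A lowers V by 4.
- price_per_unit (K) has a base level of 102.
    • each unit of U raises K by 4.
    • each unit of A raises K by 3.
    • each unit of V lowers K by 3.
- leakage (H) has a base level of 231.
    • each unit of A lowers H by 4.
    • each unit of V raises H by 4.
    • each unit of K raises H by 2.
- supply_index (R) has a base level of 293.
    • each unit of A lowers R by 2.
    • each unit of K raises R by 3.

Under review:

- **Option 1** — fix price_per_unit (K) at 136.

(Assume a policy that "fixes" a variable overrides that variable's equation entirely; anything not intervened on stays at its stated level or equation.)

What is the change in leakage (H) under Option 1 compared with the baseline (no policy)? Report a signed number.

-1266

Baseline:
  U = 64
  A = 84
  V = -37 + 5·64 − 4·84 = -53
  K = 102 + 4·64 + 3·84 − 3·(-53) = 769
  H = 231 − 4·84 + 4·(-53) + 2·769 = 1221
Option 1 (K := 136):
  U = 64
  A = 84
  V = -37 + 5·64 − 4·84 = -53
  K = 136
  H = 231 − 4·84 + 4·(-53) + 2·136 = -45
Change in H: -45 − 1221 = -1266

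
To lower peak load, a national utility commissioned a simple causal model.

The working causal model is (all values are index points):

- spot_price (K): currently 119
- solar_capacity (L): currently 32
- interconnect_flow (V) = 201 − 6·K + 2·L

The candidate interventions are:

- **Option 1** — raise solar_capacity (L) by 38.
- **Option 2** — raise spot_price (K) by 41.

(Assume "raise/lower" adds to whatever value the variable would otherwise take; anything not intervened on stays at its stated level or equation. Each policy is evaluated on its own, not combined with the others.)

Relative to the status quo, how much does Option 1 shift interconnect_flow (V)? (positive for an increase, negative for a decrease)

Baseline:
  K = 119
  L = 32
  V = 201 − 6·119 + 2·32 = -449
Option 1 (L + 38):
  K = 119
  L = 32 + 38 = 70
  V = 201 − 6·119 + 2·70 = -373
Change in V: -373 − (-449) = 76

76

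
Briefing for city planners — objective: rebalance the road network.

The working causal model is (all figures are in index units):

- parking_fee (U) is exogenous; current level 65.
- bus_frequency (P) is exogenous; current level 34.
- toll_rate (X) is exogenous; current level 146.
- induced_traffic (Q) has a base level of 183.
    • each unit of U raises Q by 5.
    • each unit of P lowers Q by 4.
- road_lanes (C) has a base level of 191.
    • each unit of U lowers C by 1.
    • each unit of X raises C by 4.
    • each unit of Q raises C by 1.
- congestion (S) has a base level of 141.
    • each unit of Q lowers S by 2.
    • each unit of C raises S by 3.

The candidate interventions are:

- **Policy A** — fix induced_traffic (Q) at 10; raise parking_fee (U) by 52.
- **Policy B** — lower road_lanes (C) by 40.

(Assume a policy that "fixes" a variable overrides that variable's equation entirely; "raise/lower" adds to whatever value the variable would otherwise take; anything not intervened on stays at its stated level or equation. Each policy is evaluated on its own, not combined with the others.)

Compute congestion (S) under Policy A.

Policy A (Q := 10, U + 52):
  U = 65 + 52 = 117
  P = 34
  X = 146
  Q = 10
  C = 191 − 117 + 4·146 + 10 = 668
  S = 141 − 2·10 + 3·668 = 2125

2125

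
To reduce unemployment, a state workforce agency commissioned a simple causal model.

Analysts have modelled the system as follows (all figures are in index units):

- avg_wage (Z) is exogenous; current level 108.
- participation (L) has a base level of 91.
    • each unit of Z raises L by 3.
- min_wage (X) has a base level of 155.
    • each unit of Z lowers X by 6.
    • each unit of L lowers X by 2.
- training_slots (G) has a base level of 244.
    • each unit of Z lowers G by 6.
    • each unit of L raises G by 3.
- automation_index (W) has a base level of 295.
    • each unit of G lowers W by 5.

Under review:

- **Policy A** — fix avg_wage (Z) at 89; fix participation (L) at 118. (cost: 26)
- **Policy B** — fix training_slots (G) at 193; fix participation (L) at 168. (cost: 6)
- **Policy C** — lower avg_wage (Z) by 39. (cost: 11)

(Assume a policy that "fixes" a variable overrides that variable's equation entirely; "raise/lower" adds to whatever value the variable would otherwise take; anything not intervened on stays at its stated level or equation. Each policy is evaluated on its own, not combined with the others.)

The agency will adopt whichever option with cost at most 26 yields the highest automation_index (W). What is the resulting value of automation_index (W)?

Policy A (Z := 89, L := 118):
  Z = 89
  L = 118
  G = 244 − 6·89 + 3·118 = 64
  W = 295 − 5·64 = -25
Policy B (G := 193, L := 168):
  Z = 108
  L = 168
  G = 193
  W = 295 − 5·193 = -670
Policy C (Z − 39):
  Z = 108 − 39 = 69
  L = 91 + 3·69 = 298
  G = 244 − 6·69 + 3·298 = 724
  W = 295 − 5·724 = -3325
Comparing — Policy A: W=-25, Policy B: W=-670, Policy C: W=-3325. Highest is -25 (Policy A).

-25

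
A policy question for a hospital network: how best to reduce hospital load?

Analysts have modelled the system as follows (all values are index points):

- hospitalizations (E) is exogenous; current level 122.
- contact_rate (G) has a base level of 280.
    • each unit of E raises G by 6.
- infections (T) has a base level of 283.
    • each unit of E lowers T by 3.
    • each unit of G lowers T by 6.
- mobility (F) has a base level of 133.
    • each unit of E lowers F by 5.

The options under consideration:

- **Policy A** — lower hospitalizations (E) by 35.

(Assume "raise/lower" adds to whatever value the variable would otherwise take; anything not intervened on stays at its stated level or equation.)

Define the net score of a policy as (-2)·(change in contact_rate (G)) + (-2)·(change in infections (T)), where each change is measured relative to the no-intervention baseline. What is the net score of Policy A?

Baseline:
  E = 122
  G = 280 + 6·122 = 1012
  T = 283 − 3·122 − 6·1012 = -6155
Policy A (E − 35):
  E = 122 − 35 = 87
  G = 280 + 6·87 = 802
  T = 283 − 3·87 − 6·802 = -4790
ΔG = 802 − 1012 = -210; ΔT = -4790 − (-6155) = 1365
Score = (-2)·(-210) + (-2)·1365 = -2310

-2310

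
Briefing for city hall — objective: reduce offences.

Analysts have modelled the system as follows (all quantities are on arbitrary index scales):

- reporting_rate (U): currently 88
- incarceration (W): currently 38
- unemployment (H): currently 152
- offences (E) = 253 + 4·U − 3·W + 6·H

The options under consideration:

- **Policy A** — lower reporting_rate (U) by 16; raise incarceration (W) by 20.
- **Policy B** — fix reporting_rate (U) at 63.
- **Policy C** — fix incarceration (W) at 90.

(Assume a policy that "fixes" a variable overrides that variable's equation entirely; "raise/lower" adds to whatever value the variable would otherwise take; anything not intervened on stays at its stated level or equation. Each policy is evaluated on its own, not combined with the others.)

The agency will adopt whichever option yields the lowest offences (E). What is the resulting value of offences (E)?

Policy A (U − 16, W + 20):
  U = 88 − 16 = 72
  W = 38 + 20 = 58
  H = 152
  E = 253 + 4·72 − 3·58 + 6·152 = 1279
Policy B (U := 63):
  U = 63
  W = 38
  H = 152
  E = 253 + 4·63 − 3·38 + 6·152 = 1303
Policy C (W := 90):
  U = 88
  W = 90
  H = 152
  E = 253 + 4·88 − 3·90 + 6·152 = 1247
Comparing — Policy A: E=1279, Policy B: E=1303, Policy C: E=1247. Lowest is 1247 (Policy C).

1247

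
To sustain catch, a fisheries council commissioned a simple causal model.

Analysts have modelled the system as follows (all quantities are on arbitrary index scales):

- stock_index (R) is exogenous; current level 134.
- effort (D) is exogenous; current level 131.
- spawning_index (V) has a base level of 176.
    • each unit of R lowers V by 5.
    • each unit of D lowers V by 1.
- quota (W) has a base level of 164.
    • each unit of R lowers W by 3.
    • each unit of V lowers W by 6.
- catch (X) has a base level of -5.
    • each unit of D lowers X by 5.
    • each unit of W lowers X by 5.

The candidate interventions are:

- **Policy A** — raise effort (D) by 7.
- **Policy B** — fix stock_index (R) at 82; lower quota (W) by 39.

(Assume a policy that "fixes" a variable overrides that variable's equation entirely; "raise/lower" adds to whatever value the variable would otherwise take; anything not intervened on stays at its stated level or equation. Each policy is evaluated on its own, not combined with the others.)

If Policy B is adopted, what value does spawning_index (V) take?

-365

Policy B (R := 82, W − 39):
  R = 82
  D = 131
  V = 176 − 5·82 − 131 = -365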